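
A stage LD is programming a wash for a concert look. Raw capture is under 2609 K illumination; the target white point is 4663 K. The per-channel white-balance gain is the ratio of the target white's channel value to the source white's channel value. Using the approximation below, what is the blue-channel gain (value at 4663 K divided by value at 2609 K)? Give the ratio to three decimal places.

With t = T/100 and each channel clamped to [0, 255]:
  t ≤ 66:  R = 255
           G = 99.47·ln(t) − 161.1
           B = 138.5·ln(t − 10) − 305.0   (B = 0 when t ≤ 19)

At 2609 K (t = 26.09):
  B = 138.5·ln(26.09 − 10) − 305.0 = 138.5·ln 16.09 − 305.0 = 138.5·2.7782 − 305.0 = 79.780.
At 4663 K (t = 46.63):
  B = 138.5·ln(46.63 − 10) − 305.0 = 138.5·ln 36.63 − 305.0 = 138.5·3.6009 − 305.0 = 193.720.
Gain = 193.720 / 79.780 = 2.4282 → 2.428.

2.428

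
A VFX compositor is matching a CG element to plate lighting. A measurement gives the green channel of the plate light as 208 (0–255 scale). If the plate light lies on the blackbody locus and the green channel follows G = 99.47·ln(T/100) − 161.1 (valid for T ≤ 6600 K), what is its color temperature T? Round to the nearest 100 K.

4100 K

ln t = (208 + 161.1) / 99.47 = 3.7107.
t = e^3.7107 = 40.881.
T = 100·t = 4088 K → 4100 K to the nearest 100 K.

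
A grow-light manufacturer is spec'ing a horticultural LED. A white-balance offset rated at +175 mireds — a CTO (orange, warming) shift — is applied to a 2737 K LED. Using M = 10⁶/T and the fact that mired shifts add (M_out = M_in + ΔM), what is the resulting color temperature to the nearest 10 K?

M_in = 10⁶/2737 = 365.36 mireds.
M_out = 365.36 + (+175) = 540.36 mireds.
T_out = 10⁶/540.36 = 1850.6 K → 1850 K.

1850 K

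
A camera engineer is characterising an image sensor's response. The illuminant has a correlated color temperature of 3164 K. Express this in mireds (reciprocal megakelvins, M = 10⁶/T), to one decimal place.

316.1 mireds

M = 10⁶ / 3164 = 316.056 → 316.1 mireds.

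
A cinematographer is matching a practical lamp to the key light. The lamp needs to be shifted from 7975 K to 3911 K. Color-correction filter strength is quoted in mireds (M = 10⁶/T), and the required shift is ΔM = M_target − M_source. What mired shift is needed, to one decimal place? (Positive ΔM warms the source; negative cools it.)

M_source = 10⁶/7975 = 125.392; M_target = 10⁶/3911 = 255.689.
ΔM = 255.689 − 125.392 = 130.297 → +130.3 mireds, a warming shift.

+130.3 mireds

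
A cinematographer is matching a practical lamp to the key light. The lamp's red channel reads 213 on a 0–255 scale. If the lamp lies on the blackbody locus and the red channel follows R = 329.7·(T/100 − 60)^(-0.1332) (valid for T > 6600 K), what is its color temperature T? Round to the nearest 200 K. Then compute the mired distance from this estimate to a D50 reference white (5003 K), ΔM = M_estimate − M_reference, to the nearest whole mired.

-84 mireds

(t − 60)^(-0.1332) = 213/329.7 = 0.64604.
t − 60 = 0.64604^(1/-0.1332) = 0.64604^(-7.508) = 26.575, so t = 86.575.
T = 100·t = 8657 K → 8600 K to the nearest 200 K.
M_estimate = 10⁶/8600 = 116.28; M_reference = 10⁶/5003 = 199.88.
ΔM = 116.28 − 199.88 = -83.60 → -84 mireds.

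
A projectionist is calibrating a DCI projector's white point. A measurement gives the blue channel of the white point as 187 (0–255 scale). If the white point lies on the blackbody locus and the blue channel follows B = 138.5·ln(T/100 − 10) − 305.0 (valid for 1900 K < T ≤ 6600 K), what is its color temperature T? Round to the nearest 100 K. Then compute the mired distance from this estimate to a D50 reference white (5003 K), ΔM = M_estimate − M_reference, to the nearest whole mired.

ln(t − 10) = (187 + 305.0) / 138.5 = 3.5523.
t − 10 = e^3.5523 = 34.895, so t = 44.895.
T = 100·t = 4490 K → 4500 K to the nearest 100 K.
M_estimate = 10⁶/4500 = 222.22; M_reference = 10⁶/5003 = 199.88.
ΔM = 222.22 − 199.88 = 22.34 → +22 mireds.

+22 mireds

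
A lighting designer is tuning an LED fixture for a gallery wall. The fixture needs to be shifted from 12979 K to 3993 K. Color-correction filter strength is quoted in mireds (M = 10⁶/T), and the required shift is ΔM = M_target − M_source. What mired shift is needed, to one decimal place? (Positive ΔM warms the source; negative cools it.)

M_source = 10⁶/12979 = 77.048; M_target = 10⁶/3993 = 250.438.
ΔM = 250.438 − 77.048 = 173.391 → +173.4 mireds, a warming shift.

+173.4 mireds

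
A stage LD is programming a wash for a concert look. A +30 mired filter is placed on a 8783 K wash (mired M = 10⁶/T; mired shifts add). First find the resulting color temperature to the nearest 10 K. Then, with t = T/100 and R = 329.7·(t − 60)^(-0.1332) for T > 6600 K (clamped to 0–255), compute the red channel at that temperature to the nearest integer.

244

M_in = 10⁶/8783 = 113.86; M_out = 113.86 + (+30) = 143.86.
T_out = 10⁶/143.86 = 6951.4 K → 6950 K; t = 69.5.
R = 329.7·(69.5 − 60)^(-0.1332) = 329.7·9.5^(-0.1332) = 329.7·0.74091 = 244.279.
Rounded: 244.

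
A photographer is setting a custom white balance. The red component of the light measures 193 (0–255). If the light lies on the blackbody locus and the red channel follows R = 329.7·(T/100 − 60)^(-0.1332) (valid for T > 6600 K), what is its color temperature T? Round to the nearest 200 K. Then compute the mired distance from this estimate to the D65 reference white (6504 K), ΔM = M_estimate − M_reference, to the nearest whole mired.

-68 mireds

(t − 60)^(-0.1332) = 193/329.7 = 0.58538.
t − 60 = 0.58538^(1/-0.1332) = 0.58538^(-7.508) = 55.713, so t = 115.713.
T = 100·t = 11571 K → 11600 K to the nearest 200 K.
M_estimate = 10⁶/11600 = 86.21; M_reference = 10⁶/6504 = 153.75.
ΔM = 86.21 − 153.75 = -67.54 → -68 mireds.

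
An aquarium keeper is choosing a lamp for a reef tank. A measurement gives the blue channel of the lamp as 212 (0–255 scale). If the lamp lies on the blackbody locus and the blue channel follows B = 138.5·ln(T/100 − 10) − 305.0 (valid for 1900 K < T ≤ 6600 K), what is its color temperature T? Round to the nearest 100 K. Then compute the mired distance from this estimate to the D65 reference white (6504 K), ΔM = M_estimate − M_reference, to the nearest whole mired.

ln(t − 10) = (212 + 305.0) / 138.5 = 3.7329.
t − 10 = e^3.7329 = 41.798, so t = 51.798.
T = 100·t = 5180 K → 5200 K to the nearest 100 K.
M_estimate = 10⁶/5200 = 192.31; M_reference = 10⁶/6504 = 153.75.
ΔM = 192.31 − 153.75 = 38.56 → +39 mireds.

+39 mireds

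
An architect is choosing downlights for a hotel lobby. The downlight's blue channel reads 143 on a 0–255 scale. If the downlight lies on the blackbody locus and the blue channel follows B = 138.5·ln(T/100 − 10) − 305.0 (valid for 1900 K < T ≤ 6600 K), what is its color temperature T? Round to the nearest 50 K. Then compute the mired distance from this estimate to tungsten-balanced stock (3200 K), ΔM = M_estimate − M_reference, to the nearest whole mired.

-31 mireds

ln(t − 10) = (143 + 305.0) / 138.5 = 3.2347.
t − 10 = e^3.2347 = 25.398, so t = 35.398.
T = 100·t = 3540 K → 3550 K to the nearest 50 K.
M_estimate = 10⁶/3550 = 281.69; M_reference = 10⁶/3200 = 312.50.
ΔM = 281.69 − 312.50 = -30.81 → -31 mireds.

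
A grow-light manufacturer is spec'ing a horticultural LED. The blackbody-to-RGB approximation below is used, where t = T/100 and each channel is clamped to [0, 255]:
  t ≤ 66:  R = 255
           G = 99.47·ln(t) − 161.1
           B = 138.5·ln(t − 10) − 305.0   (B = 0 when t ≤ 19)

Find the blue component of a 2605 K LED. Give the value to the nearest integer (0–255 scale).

79

t = 2605/100 = 26.05; the t ≤ 66 branch applies.
B = 138.5·ln(26.05 − 10) − 305.0 = 138.5·ln 16.05 − 305.0 = 138.5·2.7757 − 305.0 = 79.436.
Rounded: 79.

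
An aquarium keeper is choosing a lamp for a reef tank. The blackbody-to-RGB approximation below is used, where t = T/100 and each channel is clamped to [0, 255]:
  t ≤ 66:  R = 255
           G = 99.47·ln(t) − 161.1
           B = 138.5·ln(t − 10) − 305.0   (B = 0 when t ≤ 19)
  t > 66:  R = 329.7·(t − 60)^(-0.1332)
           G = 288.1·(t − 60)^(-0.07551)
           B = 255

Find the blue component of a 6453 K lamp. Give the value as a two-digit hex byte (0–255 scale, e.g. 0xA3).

0xF9

t = 6453/100 = 64.53; the t ≤ 66 branch applies.
B = 138.5·ln(64.53 − 10) − 305.0 = 138.5·ln 54.53 − 305.0 = 138.5·3.9988 − 305.0 = 248.827.
Rounded: 249; in hex, 0xF9.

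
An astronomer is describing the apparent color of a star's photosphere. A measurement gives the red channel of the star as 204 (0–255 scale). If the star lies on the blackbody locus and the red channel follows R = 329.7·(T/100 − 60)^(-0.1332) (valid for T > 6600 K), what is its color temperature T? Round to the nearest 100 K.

(t − 60)^(-0.1332) = 204/329.7 = 0.61874.
t − 60 = 0.61874^(1/-0.1332) = 0.61874^(-7.508) = 36.748, so t = 96.748.
T = 100·t = 9675 K → 9700 K to the nearest 100 K.

9700 K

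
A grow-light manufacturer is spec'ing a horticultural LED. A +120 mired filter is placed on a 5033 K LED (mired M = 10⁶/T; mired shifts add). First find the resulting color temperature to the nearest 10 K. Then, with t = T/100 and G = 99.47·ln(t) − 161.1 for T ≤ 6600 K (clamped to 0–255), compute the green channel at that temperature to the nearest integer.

182

M_in = 10⁶/5033 = 198.69; M_out = 198.69 + (+120) = 318.69.
T_out = 10⁶/318.69 = 3137.9 K → 3140 K; t = 31.4.
G = 99.47·ln 31.4 − 161.1 = 99.47·3.4468 − 161.1 = 181.754.
Rounded: 182.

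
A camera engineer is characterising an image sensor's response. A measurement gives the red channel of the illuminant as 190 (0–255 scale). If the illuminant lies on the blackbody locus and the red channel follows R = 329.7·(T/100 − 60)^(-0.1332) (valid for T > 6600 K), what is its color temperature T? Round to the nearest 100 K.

(t − 60)^(-0.1332) = 190/329.7 = 0.57628.
t − 60 = 0.57628^(1/-0.1332) = 0.57628^(-7.508) = 62.667, so t = 122.667.
T = 100·t = 12267 K → 12300 K to the nearest 100 K.

12300 K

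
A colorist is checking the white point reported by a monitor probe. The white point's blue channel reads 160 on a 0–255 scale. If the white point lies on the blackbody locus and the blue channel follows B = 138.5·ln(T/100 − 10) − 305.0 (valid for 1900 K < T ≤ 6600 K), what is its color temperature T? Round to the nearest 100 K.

ln(t − 10) = (160 + 305.0) / 138.5 = 3.3574.
t − 10 = e^3.3574 = 28.714, so t = 38.714.
T = 100·t = 3871 K → 3900 K to the nearest 100 K.

3900 K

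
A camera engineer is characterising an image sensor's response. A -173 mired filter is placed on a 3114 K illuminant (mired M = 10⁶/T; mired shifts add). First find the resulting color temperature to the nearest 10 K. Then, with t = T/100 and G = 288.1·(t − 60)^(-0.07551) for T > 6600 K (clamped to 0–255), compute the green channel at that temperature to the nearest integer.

247

M_in = 10⁶/3114 = 321.13; M_out = 321.13 + (-173) = 148.13.
T_out = 10⁶/148.13 = 6750.8 K → 6750 K; t = 67.5.
G = 288.1·(67.5 − 60)^(-0.07551) = 288.1·7.5^(-0.07551) = 288.1·0.85886 = 247.439.
Rounded: 247.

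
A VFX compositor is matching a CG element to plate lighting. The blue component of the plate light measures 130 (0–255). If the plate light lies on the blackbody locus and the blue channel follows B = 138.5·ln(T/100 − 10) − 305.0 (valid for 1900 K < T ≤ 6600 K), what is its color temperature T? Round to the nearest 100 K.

ln(t − 10) = (130 + 305.0) / 138.5 = 3.1408.
t − 10 = e^3.1408 = 23.122, so t = 33.122.
T = 100·t = 3312 K → 3300 K to the nearest 100 K.

3300 K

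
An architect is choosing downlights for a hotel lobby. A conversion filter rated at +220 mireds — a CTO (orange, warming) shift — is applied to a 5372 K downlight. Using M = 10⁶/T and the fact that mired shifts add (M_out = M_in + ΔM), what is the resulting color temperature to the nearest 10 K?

2460 K

M_in = 10⁶/5372 = 186.15 mireds.
M_out = 186.15 + (+220) = 406.15 mireds.
T_out = 10⁶/406.15 = 2462.1 K → 2460 K.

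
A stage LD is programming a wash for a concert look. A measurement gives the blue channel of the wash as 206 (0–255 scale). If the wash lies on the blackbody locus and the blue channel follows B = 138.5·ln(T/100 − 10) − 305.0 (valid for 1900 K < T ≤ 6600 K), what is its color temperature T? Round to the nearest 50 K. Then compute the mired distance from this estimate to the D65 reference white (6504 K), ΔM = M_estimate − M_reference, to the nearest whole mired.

ln(t − 10) = (206 + 305.0) / 138.5 = 3.6895.
t − 10 = e^3.6895 = 40.026, so t = 50.026.
T = 100·t = 5003 K → 5000 K to the nearest 50 K.
M_estimate = 10⁶/5000 = 200.00; M_reference = 10⁶/6504 = 153.75.
ΔM = 200.00 − 153.75 = 46.25 → +46 mireds.

+46 mireds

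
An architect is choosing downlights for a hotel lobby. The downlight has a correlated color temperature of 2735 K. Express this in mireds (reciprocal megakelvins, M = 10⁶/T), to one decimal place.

365.6 mireds

M = 10⁶ / 2735 = 365.631 → 365.6 mireds.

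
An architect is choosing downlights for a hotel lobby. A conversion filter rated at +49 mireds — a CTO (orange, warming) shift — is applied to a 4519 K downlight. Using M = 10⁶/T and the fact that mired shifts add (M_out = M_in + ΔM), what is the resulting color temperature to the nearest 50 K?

3700 K

M_in = 10⁶/4519 = 221.29 mireds.
M_out = 221.29 + (+49) = 270.29 mireds.
T_out = 10⁶/270.29 = 3699.8 K → 3700 K.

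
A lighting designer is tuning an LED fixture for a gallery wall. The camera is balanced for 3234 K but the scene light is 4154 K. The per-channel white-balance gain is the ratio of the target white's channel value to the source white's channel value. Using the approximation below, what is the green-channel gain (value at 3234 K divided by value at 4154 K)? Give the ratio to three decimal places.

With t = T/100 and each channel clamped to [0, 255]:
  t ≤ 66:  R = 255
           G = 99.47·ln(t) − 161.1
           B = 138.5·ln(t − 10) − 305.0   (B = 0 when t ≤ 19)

At 4154 K (t = 41.54):
  G = 99.47·ln 41.54 − 161.1 = 99.47·3.7267 − 161.1 = 209.591.
At 3234 K (t = 32.34):
  G = 99.47·ln 32.34 − 161.1 = 99.47·3.4763 − 161.1 = 184.688.
Gain = 184.688 / 209.591 = 0.8812 → 0.881.

0.881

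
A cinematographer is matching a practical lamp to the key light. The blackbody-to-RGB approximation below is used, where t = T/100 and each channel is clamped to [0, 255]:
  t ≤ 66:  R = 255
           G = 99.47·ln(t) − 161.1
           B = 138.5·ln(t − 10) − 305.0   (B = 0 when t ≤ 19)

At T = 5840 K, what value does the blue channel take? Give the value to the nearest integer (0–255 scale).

t = 5840/100 = 58.4; the t ≤ 66 branch applies.
B = 138.5·ln(58.4 − 10) − 305.0 = 138.5·ln 48.4 − 305.0 = 138.5·3.8795 − 305.0 = 232.311.
Rounded: 232.

232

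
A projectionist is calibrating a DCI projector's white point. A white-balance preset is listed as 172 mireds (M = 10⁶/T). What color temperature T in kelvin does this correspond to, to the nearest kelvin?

T = 10⁶ / 172 = 5813.95 K → 5814 K.

5814 K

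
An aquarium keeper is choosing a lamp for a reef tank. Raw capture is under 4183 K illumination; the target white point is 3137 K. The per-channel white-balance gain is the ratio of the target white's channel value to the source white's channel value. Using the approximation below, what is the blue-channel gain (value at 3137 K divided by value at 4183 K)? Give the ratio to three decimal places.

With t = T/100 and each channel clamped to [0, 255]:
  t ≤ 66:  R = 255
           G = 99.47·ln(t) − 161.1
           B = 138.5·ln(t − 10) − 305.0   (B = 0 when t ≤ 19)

0.683

At 4183 K (t = 41.83):
  B = 138.5·ln(41.83 − 10) − 305.0 = 138.5·ln 31.83 − 305.0 = 138.5·3.4604 − 305.0 = 174.267.
At 3137 K (t = 31.37):
  B = 138.5·ln(31.37 − 10) − 305.0 = 138.5·ln 21.37 − 305.0 = 138.5·3.0620 − 305.0 = 119.085.
Gain = 119.085 / 174.267 = 0.6834 → 0.683.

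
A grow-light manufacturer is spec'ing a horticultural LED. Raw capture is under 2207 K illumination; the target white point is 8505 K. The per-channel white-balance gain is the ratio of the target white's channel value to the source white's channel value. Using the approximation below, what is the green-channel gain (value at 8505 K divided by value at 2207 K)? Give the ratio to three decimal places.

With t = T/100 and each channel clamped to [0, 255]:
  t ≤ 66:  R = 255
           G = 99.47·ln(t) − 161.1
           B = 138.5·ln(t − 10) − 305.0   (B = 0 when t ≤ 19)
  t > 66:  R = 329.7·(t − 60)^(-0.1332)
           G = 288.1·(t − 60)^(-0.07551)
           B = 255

1.540

At 2207 K (t = 22.07):
  G = 99.47·ln 22.07 − 161.1 = 99.47·3.0942 − 161.1 = 146.682.
At 8505 K (t = 85.05):
  G = 288.1·(85.05 − 60)^(-0.07551) = 288.1·25.05^(-0.07551) = 288.1·0.78411 = 225.902.
Gain = 225.902 / 146.682 = 1.5401 → 1.540.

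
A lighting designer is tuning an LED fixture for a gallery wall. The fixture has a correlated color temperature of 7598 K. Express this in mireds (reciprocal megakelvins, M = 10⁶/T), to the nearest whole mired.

132 mireds

M = 10⁶ / 7598 = 131.614 → 132 mireds.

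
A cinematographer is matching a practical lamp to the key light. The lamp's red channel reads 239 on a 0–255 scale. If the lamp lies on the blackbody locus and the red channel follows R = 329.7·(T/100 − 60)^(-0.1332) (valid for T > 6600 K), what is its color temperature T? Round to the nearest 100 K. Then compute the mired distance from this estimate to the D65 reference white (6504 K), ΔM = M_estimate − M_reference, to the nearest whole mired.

(t − 60)^(-0.1332) = 239/329.7 = 0.72490.
t − 60 = 0.72490^(1/-0.1332) = 0.72490^(-7.508) = 11.193, so t = 71.193.
T = 100·t = 7119 K → 7100 K to the nearest 100 K.
M_estimate = 10⁶/7100 = 140.85; M_reference = 10⁶/6504 = 153.75.
ΔM = 140.85 − 153.75 = -12.91 → -13 mireds.

-13 mireds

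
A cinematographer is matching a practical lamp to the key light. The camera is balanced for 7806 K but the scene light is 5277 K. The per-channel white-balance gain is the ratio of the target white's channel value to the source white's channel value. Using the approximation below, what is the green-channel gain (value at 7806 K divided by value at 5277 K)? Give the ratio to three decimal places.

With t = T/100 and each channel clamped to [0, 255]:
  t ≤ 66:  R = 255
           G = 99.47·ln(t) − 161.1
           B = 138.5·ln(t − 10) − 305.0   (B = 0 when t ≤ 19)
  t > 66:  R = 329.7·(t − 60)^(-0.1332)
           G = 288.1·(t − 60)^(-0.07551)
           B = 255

At 5277 K (t = 52.77):
  G = 99.47·ln 52.77 − 161.1 = 99.47·3.9659 − 161.1 = 233.392.
At 7806 K (t = 78.06):
  G = 288.1·(78.06 − 60)^(-0.07551) = 288.1·18.06^(-0.07551) = 288.1·0.80372 = 231.552.
Gain = 231.552 / 233.392 = 0.9921 → 0.992.

0.992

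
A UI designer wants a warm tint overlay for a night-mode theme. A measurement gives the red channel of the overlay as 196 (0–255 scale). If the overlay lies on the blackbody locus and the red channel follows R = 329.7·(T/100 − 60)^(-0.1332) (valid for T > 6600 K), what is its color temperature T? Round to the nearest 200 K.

(t − 60)^(-0.1332) = 196/329.7 = 0.59448.
t − 60 = 0.59448^(1/-0.1332) = 0.59448^(-7.508) = 49.621, so t = 109.621.
T = 100·t = 10962 K → 11000 K to the nearest 200 K.

11000 K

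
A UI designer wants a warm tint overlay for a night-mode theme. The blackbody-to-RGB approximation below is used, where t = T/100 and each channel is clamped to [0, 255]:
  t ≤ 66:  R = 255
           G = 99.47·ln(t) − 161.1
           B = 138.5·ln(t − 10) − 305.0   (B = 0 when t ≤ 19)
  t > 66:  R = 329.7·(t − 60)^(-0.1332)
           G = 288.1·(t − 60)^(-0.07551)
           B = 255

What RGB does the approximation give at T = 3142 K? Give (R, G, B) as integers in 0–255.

t = 3142/100 = 31.42; the t ≤ 66 branch applies.
R = 255 by definition for t ≤ 66.
G = 99.47·ln 31.42 − 161.1 = 99.47·3.4474 − 161.1 = 181.817.
B = 138.5·ln(31.42 − 10) − 305.0 = 138.5·ln 21.42 − 305.0 = 138.5·3.0643 − 305.0 = 119.409.
Rounded: (255, 182, 119).

(255, 182, 119)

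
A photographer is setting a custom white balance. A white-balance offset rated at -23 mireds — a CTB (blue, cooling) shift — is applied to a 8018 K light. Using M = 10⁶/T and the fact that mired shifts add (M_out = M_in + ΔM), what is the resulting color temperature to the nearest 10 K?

9830 K

M_in = 10⁶/8018 = 124.72 mireds.
M_out = 124.72 + (-23) = 101.72 mireds.
T_out = 10⁶/101.72 = 9831.0 K → 9830 K.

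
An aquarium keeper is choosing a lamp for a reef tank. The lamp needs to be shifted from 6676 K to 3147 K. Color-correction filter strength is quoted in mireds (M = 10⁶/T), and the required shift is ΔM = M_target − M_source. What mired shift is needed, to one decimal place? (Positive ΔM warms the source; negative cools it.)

+168.0 mireds

M_source = 10⁶/6676 = 149.790; M_target = 10⁶/3147 = 317.763.
ΔM = 317.763 − 149.790 = 167.973 → +168.0 mireds, a warming shift.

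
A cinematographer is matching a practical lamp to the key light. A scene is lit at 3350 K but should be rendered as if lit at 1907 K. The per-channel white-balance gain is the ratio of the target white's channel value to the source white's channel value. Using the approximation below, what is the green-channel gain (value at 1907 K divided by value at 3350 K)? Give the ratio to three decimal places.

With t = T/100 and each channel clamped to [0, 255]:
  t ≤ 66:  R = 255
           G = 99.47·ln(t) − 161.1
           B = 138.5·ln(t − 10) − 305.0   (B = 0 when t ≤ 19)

At 3350 K (t = 33.5):
  G = 99.47·ln 33.5 − 161.1 = 99.47·3.5115 − 161.1 = 188.193.
At 1907 K (t = 19.07):
  G = 99.47·ln 19.07 − 161.1 = 99.47·2.9481 − 161.1 = 132.149.
Gain = 132.149 / 188.193 = 0.7022 → 0.702.

0.702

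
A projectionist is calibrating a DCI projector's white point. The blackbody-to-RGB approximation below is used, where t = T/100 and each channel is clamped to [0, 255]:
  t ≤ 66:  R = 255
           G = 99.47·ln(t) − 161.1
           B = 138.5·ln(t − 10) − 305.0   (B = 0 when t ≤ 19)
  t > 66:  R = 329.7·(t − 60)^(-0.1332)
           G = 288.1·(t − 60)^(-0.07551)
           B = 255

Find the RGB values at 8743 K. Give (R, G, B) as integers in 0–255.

(212, 224, 255)

t = 8743/100 = 87.43; the t > 66 branch applies.
R = 329.7·(87.43 − 60)^(-0.1332) = 329.7·27.43^(-0.1332) = 329.7·0.64332 = 212.103.
G = 288.1·(87.43 − 60)^(-0.07551) = 288.1·27.43^(-0.07551) = 288.1·0.77875 = 224.359.
B = 255 by definition for t > 66.
Rounded: (212, 224, 255).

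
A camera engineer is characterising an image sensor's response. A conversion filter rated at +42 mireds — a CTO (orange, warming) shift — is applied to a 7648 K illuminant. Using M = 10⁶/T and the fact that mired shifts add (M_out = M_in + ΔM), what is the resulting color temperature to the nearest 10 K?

5790 K

M_in = 10⁶/7648 = 130.75 mireds.
M_out = 130.75 + (+42) = 172.75 mireds.
T_out = 10⁶/172.75 = 5788.6 K → 5790 K.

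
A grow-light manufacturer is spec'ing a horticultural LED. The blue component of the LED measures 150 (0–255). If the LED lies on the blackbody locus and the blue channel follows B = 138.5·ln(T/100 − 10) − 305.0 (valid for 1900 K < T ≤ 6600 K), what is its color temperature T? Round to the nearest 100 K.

3700 K

ln(t − 10) = (150 + 305.0) / 138.5 = 3.2852.
t − 10 = e^3.2852 = 26.714, so t = 36.714.
T = 100·t = 3671 K → 3700 K to the nearest 100 K.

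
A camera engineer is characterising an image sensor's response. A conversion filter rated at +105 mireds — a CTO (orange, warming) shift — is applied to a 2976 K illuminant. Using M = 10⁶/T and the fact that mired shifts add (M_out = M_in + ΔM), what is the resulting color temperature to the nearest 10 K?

2270 K

M_in = 10⁶/2976 = 336.02 mireds.
M_out = 336.02 + (+105) = 441.02 mireds.
T_out = 10⁶/441.02 = 2267.5 K → 2270 K.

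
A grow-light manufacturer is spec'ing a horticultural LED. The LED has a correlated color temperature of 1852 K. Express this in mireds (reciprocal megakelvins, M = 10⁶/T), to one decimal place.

M = 10⁶ / 1852 = 539.957 → 540.0 mireds.

540.0 mireds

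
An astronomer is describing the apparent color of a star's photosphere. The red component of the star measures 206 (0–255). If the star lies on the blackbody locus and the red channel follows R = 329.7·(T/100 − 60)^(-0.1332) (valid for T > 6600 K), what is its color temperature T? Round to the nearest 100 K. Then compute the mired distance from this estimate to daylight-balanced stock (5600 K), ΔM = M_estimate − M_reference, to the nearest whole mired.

(t − 60)^(-0.1332) = 206/329.7 = 0.62481.
t − 60 = 0.62481^(1/-0.1332) = 0.62481^(-7.508) = 34.152, so t = 94.152.
T = 100·t = 9415 K → 9400 K to the nearest 100 K.
M_estimate = 10⁶/9400 = 106.38; M_reference = 10⁶/5600 = 178.57.
ΔM = 106.38 − 178.57 = -72.19 → -72 mireds.

-72 mireds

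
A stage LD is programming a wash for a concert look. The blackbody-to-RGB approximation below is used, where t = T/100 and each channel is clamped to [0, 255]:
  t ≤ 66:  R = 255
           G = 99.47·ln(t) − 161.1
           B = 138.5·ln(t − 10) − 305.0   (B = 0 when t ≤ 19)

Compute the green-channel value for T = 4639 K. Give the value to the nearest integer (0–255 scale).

221

t = 4639/100 = 46.39; the t ≤ 66 branch applies.
G = 99.47·ln 46.39 − 161.1 = 99.47·3.8371 − 161.1 = 220.575.
Rounded: 221.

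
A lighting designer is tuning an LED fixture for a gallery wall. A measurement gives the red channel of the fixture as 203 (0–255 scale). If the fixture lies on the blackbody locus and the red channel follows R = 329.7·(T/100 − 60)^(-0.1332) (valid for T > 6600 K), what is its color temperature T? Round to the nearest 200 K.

(t − 60)^(-0.1332) = 203/329.7 = 0.61571.
t − 60 = 0.61571^(1/-0.1332) = 0.61571^(-7.508) = 38.129, so t = 98.129.
T = 100·t = 9813 K → 9800 K to the nearest 200 K.

9800 K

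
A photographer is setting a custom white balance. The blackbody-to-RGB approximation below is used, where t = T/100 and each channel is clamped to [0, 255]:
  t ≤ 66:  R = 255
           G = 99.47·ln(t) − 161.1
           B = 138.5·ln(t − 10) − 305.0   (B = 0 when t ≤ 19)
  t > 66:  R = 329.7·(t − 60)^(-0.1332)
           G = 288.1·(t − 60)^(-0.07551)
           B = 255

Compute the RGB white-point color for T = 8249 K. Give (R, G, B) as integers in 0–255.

(218, 228, 255)

t = 8249/100 = 82.49; the t > 66 branch applies.
R = 329.7·(82.49 − 60)^(-0.1332) = 329.7·22.49^(-0.1332) = 329.7·0.66056 = 217.788.
G = 288.1·(82.49 − 60)^(-0.07551) = 288.1·22.49^(-0.07551) = 288.1·0.79052 = 227.748.
B = 255 by definition for t > 66.
Rounded: (218, 228, 255).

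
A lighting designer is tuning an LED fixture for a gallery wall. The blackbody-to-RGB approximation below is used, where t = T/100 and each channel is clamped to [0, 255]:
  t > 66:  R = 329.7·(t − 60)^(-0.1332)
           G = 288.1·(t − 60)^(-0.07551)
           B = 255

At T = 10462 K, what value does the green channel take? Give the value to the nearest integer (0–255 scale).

t = 10462/100 = 104.62; the t > 66 branch applies.
G = 288.1·(104.62 − 60)^(-0.07551) = 288.1·44.62^(-0.07551) = 288.1·0.75066 = 216.266.
Rounded: 216.

216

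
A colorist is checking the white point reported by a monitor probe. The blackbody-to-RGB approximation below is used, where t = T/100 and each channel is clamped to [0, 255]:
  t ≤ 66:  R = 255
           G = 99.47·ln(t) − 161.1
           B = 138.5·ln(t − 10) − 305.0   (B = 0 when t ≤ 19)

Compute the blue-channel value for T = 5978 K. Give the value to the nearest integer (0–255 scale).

t = 5978/100 = 59.78; the t ≤ 66 branch applies.
B = 138.5·ln(59.78 − 10) − 305.0 = 138.5·ln 49.78 − 305.0 = 138.5·3.9076 − 305.0 = 236.204.
Rounded: 236.

236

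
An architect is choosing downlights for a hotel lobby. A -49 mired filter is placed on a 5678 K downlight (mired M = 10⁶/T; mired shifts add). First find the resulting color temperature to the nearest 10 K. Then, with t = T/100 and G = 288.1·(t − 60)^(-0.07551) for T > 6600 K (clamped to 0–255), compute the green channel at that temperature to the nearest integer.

231

M_in = 10⁶/5678 = 176.12; M_out = 176.12 + (-49) = 127.12.
T_out = 10⁶/127.12 = 7866.7 K → 7870 K; t = 78.7.
G = 288.1·(78.7 − 60)^(-0.07551) = 288.1·18.7^(-0.07551) = 288.1·0.80161 = 230.944.
Rounded: 231.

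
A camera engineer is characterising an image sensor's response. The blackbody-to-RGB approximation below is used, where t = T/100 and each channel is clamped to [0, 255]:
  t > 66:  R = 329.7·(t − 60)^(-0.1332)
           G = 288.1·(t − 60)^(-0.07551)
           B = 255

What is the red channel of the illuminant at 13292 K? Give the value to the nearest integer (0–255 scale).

t = 13292/100 = 132.92; the t > 66 branch applies.
R = 329.7·(132.92 − 60)^(-0.1332) = 329.7·72.92^(-0.1332) = 329.7·0.56477 = 186.203.
Rounded: 186.

186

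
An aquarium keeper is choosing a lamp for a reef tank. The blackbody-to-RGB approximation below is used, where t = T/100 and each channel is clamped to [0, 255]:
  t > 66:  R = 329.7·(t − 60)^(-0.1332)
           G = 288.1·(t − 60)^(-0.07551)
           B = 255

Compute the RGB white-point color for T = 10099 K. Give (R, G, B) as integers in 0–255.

t = 10099/100 = 100.99; the t > 66 branch applies.
R = 329.7·(100.99 − 60)^(-0.1332) = 329.7·40.99^(-0.1332) = 329.7·0.60981 = 201.053.
G = 288.1·(100.99 − 60)^(-0.07551) = 288.1·40.99^(-0.07551) = 288.1·0.75549 = 217.656.
B = 255 by definition for t > 66.
Rounded: (201, 218, 255).

(201, 218, 255)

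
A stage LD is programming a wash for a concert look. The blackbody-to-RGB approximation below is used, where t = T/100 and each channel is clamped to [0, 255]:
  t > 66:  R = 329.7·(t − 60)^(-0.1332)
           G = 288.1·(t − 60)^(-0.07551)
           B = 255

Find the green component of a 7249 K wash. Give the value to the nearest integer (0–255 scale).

t = 7249/100 = 72.49; the t > 66 branch applies.
G = 288.1·(72.49 − 60)^(-0.07551) = 288.1·12.49^(-0.07551) = 288.1·0.82642 = 238.090.
Rounded: 238.

238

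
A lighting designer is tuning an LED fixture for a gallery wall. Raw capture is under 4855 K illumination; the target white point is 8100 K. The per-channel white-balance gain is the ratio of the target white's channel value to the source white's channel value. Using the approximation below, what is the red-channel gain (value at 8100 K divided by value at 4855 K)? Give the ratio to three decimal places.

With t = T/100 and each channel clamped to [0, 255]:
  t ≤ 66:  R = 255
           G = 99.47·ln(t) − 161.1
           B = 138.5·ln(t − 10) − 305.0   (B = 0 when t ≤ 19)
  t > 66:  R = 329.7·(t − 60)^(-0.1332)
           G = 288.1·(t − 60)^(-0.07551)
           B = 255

0.862

At 4855 K (t = 48.55):
  R = 255 by definition for t ≤ 66.
At 8100 K (t = 81):
  R = 329.7·(81 − 60)^(-0.1332) = 329.7·21^(-0.1332) = 329.7·0.66662 = 219.786.
Gain = 219.786 / 255.000 = 0.8619 → 0.862.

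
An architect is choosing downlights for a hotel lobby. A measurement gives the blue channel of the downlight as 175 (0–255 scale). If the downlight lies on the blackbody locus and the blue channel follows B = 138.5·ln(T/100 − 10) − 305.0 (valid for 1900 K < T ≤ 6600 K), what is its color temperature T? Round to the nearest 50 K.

4200 K

ln(t − 10) = (175 + 305.0) / 138.5 = 3.4657.
t − 10 = e^3.4657 = 31.999, so t = 41.999.
T = 100·t = 4200 K → 4200 K to the nearest 50 K.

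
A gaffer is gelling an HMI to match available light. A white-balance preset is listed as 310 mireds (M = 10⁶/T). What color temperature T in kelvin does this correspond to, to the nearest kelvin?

T = 10⁶ / 310 = 3225.81 K → 3226 K.

3226 K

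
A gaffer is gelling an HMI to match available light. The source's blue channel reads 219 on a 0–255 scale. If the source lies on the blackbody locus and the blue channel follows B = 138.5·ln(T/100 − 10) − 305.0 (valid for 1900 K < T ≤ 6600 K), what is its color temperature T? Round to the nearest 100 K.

ln(t − 10) = (219 + 305.0) / 138.5 = 3.7834.
t − 10 = e^3.7834 = 43.965, so t = 53.965.
T = 100·t = 5396 K → 5400 K to the nearest 100 K.

5400 K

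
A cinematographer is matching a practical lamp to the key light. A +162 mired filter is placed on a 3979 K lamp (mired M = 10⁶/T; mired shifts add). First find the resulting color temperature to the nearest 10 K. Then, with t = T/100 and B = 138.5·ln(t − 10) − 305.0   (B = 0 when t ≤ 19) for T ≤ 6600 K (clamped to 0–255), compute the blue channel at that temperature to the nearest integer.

M_in = 10⁶/3979 = 251.32; M_out = 251.32 + (+162) = 413.32.
T_out = 10⁶/413.32 = 2419.4 K → 2420 K; t = 24.2.
B = 138.5·ln(24.2 − 10) − 305.0 = 138.5·ln 14.2 − 305.0 = 138.5·2.6532 − 305.0 = 62.474.
Rounded: 62.

62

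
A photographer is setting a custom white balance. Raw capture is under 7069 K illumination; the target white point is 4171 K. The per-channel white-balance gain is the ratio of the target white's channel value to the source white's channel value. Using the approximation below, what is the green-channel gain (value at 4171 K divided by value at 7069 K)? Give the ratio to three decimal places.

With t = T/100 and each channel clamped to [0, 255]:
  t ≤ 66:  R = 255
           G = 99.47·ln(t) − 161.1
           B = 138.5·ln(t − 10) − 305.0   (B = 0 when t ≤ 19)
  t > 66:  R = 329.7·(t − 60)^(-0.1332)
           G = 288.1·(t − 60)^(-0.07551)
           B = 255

At 7069 K (t = 70.69):
  G = 288.1·(70.69 − 60)^(-0.07551) = 288.1·10.69^(-0.07551) = 288.1·0.83618 = 240.905.
At 4171 K (t = 41.71):
  G = 99.47·ln 41.71 − 161.1 = 99.47·3.7307 − 161.1 = 209.997.
Gain = 209.997 / 240.905 = 0.8717 → 0.872.

0.872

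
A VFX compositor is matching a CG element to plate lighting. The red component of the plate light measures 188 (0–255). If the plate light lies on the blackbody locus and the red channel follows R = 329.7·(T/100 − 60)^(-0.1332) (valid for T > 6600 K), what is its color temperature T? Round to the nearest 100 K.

(t − 60)^(-0.1332) = 188/329.7 = 0.57022.
t − 60 = 0.57022^(1/-0.1332) = 0.57022^(-7.508) = 67.848, so t = 127.848.
T = 100·t = 12785 K → 12800 K to the nearest 100 K.

12800 K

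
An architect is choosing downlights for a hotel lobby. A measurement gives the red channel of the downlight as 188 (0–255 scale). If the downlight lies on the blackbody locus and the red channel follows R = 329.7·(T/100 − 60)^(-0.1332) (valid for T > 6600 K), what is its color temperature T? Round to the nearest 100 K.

(t − 60)^(-0.1332) = 188/329.7 = 0.57022.
t − 60 = 0.57022^(1/-0.1332) = 0.57022^(-7.508) = 67.848, so t = 127.848.
T = 100·t = 12785 K → 12800 K to the nearest 100 K.

12800 K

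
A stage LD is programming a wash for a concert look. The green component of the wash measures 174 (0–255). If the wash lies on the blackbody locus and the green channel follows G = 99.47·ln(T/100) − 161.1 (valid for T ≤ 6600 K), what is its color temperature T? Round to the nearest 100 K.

ln t = (174 + 161.1) / 99.47 = 3.3689.
t = e^3.3689 = 29.045.
T = 100·t = 2905 K → 2900 K to the nearest 100 K.

2900 K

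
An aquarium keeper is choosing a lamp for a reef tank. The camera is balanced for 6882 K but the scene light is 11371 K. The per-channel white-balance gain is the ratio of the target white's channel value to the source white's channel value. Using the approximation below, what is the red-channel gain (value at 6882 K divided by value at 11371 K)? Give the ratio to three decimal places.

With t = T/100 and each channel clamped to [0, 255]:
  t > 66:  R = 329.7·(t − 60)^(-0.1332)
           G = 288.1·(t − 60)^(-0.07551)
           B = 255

1.272

At 11371 K (t = 113.71):
  R = 329.7·(113.71 − 60)^(-0.1332) = 329.7·53.71^(-0.1332) = 329.7·0.58824 = 193.944.
At 6882 K (t = 68.82):
  R = 329.7·(68.82 − 60)^(-0.1332) = 329.7·8.82^(-0.1332) = 329.7·0.74828 = 246.708.
Gain = 246.708 / 193.944 = 1.2721 → 1.272.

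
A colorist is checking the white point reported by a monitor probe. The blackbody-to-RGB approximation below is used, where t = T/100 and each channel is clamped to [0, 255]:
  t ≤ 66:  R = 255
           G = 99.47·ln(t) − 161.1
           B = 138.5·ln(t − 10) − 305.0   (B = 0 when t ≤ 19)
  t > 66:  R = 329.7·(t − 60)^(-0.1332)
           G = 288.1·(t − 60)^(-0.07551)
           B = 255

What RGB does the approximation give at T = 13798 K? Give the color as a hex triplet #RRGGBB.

#B9CFFF

t = 13798/100 = 137.98; the t > 66 branch applies.
R = 329.7·(137.98 − 60)^(-0.1332) = 329.7·77.98^(-0.1332) = 329.7·0.55974 = 184.547.
G = 288.1·(137.98 − 60)^(-0.07551) = 288.1·77.98^(-0.07551) = 288.1·0.71967 = 207.338.
B = 255 by definition for t > 66.
Rounded: (185, 207, 255).
In hex: #B9CFFF.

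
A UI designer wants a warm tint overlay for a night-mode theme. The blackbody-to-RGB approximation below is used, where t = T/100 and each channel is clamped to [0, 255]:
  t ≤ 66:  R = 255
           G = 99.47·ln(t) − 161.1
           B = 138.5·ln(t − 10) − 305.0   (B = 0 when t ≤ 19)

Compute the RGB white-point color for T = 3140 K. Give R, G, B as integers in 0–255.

t = 3140/100 = 31.4; the t ≤ 66 branch applies.
R = 255 by definition for t ≤ 66.
G = 99.47·ln 31.4 − 161.1 = 99.47·3.4468 − 161.1 = 181.754.
B = 138.5·ln(31.4 − 10) − 305.0 = 138.5·ln 21.4 − 305.0 = 138.5·3.0634 − 305.0 = 119.280.
Rounded: (255, 182, 119).

R=255, G=182, B=119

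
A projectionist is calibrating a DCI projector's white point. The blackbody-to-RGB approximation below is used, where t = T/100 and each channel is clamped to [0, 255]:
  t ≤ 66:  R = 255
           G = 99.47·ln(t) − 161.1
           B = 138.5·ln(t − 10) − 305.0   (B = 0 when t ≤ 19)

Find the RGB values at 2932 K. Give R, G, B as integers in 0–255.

t = 2932/100 = 29.32; the t ≤ 66 branch applies.
R = 255 by definition for t ≤ 66.
G = 99.47·ln 29.32 − 161.1 = 99.47·3.3783 − 161.1 = 174.937.
B = 138.5·ln(29.32 − 10) − 305.0 = 138.5·ln 19.32 − 305.0 = 138.5·2.9611 − 305.0 = 105.118.
Rounded: (255, 175, 105).

R=255, G=175, B=105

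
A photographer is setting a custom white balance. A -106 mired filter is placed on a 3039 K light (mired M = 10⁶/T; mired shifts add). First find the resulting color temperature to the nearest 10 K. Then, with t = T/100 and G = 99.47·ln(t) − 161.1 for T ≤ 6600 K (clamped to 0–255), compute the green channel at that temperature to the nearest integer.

217

M_in = 10⁶/3039 = 329.06; M_out = 329.06 + (-106) = 223.06.
T_out = 10⁶/223.06 = 4483.2 K → 4480 K; t = 44.8.
G = 99.47·ln 44.8 − 161.1 = 99.47·3.8022 − 161.1 = 217.106.
Rounded: 217.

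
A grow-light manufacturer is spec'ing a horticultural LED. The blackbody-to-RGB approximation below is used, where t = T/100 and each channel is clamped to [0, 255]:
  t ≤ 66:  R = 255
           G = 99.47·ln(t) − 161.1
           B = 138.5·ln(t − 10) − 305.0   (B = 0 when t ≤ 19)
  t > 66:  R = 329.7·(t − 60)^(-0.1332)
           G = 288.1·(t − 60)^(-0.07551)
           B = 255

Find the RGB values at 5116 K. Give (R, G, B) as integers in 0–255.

t = 5116/100 = 51.16; the t ≤ 66 branch applies.
R = 255 by definition for t ≤ 66.
G = 99.47·ln 51.16 − 161.1 = 99.47·3.9350 − 161.1 = 230.310.
B = 138.5·ln(51.16 − 10) − 305.0 = 138.5·ln 41.16 − 305.0 = 138.5·3.7175 − 305.0 = 209.869.
Rounded: (255, 230, 210).

(255, 230, 210)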